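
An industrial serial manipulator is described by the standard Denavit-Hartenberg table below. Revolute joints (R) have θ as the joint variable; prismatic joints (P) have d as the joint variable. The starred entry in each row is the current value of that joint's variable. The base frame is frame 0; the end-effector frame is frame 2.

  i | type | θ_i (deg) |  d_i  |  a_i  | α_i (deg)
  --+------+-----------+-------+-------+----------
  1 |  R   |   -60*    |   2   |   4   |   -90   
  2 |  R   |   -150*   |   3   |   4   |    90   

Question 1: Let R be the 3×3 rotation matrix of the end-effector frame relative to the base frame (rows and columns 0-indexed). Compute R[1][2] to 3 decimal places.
0.433

End-effector z-axis (col 2 of R) = (-0.2500,0.4330,-0.8660)
R[1][2] = 0.4330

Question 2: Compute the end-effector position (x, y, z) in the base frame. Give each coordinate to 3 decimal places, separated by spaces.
after link 1: o_1 = (2.0000, -3.4641, 2.0000)
after link 2: o_2 = (2.8660, 1.0359, 4.0000)

2.866 1.036 4.000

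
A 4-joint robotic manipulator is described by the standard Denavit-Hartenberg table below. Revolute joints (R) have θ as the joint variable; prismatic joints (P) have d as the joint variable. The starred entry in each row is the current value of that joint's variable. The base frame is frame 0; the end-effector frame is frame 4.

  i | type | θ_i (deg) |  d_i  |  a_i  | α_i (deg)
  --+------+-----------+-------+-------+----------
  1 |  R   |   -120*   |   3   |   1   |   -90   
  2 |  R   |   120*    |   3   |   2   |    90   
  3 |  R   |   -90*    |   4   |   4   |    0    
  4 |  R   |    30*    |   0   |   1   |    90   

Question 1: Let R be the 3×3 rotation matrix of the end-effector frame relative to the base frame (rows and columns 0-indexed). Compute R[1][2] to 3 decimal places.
End-effector z-axis (col 2 of R) = (-0.6495,-0.1250,0.7500)
R[1][2] = -0.1250

-0.125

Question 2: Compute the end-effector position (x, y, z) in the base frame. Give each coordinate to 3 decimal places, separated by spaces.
-3.223 -1.850 -1.165

after link 1: o_1 = (-0.5000, -0.8660, 3.0000)
after link 2: o_2 = (2.5981, -1.5000, 1.2679)
after link 3: o_3 = (-2.5981, -2.5000, -0.7321)
after link 4: o_4 = (-3.2231, -1.8505, -1.1651)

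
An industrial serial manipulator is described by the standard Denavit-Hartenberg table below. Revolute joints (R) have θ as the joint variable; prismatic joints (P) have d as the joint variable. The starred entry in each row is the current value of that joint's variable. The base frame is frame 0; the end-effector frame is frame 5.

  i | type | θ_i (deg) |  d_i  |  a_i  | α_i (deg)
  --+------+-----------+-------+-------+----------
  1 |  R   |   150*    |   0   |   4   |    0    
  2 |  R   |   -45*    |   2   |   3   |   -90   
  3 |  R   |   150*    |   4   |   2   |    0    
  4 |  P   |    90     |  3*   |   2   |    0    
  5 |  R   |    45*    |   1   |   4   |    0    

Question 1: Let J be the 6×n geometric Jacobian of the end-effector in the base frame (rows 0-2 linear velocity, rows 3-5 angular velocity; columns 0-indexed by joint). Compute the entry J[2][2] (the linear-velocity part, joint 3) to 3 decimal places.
axis z_2 = (-0.9659,-0.2588,0.0000); lever o_n−o_2 = (-7.2882,-3.7095,4.5958)
cross product → J_v[:, 2] = (-1.1895,4.4392,1.6968)
J_ω[:, 2] = z_2
entry J[2][2] = 1.6968

1.697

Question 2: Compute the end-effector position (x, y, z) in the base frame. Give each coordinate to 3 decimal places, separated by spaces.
-11.529 1.188 6.596

after link 1: o_1 = (-3.4641, 2.0000, 0.0000)
after link 2: o_2 = (-4.2406, 4.8978, 2.0000)
after link 3: o_3 = (-7.6560, 2.1895, 1.0000)
after link 4: o_4 = (-10.2949, 0.4471, 2.7321)
after link 5: o_5 = (-11.5288, 1.1883, 6.5958)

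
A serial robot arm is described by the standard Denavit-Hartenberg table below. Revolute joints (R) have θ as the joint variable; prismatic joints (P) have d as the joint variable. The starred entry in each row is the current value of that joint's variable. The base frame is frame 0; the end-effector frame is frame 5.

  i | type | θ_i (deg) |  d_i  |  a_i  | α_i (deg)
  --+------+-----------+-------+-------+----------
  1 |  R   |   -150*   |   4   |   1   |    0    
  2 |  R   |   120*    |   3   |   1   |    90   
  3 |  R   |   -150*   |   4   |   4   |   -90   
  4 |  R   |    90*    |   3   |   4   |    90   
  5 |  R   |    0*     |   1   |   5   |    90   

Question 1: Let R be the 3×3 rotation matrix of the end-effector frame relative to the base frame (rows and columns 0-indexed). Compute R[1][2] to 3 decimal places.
0.250

End-effector z-axis (col 2 of R) = (-0.4330,0.2500,0.8660)
R[1][2] = 0.2500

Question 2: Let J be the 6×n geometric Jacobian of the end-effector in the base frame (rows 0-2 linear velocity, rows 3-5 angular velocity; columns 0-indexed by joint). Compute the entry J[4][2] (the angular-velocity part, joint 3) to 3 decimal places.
axis z_2 = (-0.5000,-0.8660,0.0000); lever o_n−o_2 = (0.0490,5.7452,-5.0981)
cross product → J_v[:, 2] = (4.4151,-2.5490,-2.8301)
J_ω[:, 2] = z_2
entry J[4][2] = -0.8660

-0.866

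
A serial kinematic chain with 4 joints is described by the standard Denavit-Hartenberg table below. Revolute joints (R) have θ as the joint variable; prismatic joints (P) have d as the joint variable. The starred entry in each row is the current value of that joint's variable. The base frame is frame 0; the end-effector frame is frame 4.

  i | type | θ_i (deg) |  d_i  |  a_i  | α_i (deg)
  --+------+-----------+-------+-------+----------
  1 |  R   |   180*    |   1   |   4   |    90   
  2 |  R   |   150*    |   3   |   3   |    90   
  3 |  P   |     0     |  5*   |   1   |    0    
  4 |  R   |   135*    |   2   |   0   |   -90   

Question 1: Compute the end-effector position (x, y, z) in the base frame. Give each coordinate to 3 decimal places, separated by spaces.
-4.036 3.000 9.062

after link 1: o_1 = (-4.0000, 0.0000, 1.0000)
after link 2: o_2 = (-1.4019, 3.0000, 2.5000)
after link 3: o_3 = (-3.0359, 3.0000, 7.3301)
after link 4: o_4 = (-4.0359, 3.0000, 9.0622)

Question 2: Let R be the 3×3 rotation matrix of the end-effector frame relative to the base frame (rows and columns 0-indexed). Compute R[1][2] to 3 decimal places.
-0.707

End-effector z-axis (col 2 of R) = (-0.6124,-0.7071,-0.3536)
R[1][2] = -0.7071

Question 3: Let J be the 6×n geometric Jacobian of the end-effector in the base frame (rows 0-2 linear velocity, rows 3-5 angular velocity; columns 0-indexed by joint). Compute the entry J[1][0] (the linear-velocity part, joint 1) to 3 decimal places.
-4.036

axis z_0 = ẑ; lever o_n−o_0 = (-4.0359,3.0000,9.0622)
cross product → J_v[:, 0] = (-3.0000,-4.0359,0.0000)
J_ω[:, 0] = z_0
entry J[1][0] = -4.0359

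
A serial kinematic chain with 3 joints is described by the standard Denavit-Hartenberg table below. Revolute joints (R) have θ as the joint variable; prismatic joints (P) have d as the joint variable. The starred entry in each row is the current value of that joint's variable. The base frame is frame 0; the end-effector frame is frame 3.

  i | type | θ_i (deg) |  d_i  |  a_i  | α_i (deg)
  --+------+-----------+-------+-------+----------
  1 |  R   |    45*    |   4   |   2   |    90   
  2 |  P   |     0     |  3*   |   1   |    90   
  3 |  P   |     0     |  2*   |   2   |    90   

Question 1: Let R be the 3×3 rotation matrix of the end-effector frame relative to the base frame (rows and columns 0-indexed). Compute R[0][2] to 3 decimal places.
End-effector z-axis (col 2 of R) = (-0.7071,0.7071,-0.0000)
R[0][2] = -0.7071

-0.707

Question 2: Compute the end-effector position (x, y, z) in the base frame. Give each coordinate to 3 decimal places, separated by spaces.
5.657 1.414 2.000

after link 1: o_1 = (1.4142, 1.4142, 4.0000)
after link 2: o_2 = (4.2426, -0.0000, 4.0000)
after link 3: o_3 = (5.6569, 1.4142, 2.0000)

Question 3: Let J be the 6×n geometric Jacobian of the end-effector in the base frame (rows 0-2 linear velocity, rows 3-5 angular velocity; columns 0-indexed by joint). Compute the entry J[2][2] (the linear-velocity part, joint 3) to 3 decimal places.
-1.000

prismatic axis z_2 = (0.0000,-0.0000,-1.0000)
J_v[:, 2] = z_2; J_ω[:, 2] = (0,0,0)
entry J[2][2] = -1.0000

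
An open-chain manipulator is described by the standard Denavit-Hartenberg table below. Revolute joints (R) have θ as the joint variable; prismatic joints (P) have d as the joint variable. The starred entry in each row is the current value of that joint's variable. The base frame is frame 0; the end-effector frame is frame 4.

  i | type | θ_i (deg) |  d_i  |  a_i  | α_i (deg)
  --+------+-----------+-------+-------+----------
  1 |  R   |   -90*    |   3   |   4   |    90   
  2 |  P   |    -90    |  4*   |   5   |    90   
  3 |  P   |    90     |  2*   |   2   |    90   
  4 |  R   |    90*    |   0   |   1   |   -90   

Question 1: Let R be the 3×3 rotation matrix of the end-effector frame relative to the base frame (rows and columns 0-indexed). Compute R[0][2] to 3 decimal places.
1.000

End-effector z-axis (col 2 of R) = (1.0000,0.0000,-0.0000)
R[0][2] = 1.0000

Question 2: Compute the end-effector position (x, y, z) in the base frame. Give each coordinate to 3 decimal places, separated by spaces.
-6.000 -1.000 -2.000

after link 1: o_1 = (0.0000, -4.0000, 3.0000)
after link 2: o_2 = (-4.0000, -4.0000, -2.0000)
after link 3: o_3 = (-6.0000, -2.0000, -2.0000)
after link 4: o_4 = (-6.0000, -1.0000, -2.0000)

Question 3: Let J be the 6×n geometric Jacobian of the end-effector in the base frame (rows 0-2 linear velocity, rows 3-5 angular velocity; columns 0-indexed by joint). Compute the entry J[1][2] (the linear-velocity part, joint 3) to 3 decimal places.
1.000

prismatic axis z_2 = (-0.0000,1.0000,-0.0000)
J_v[:, 2] = z_2; J_ω[:, 2] = (0,0,0)
entry J[1][2] = 1.0000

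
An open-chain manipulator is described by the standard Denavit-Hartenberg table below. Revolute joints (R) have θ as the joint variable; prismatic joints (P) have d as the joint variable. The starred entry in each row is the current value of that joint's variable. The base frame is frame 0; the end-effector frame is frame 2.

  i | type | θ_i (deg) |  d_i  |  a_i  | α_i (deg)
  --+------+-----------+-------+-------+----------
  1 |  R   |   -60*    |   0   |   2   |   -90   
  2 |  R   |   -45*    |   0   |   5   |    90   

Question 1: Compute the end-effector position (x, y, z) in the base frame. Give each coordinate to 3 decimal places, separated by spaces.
after link 1: o_1 = (1.0000, -1.7321, 0.0000)
after link 2: o_2 = (2.7678, -4.7939, 3.5355)

2.768 -4.794 3.536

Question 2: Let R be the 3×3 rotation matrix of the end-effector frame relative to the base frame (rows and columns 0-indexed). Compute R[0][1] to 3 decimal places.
End-effector y-axis (col 1 of R) = (0.8660,0.5000,0.0000)
R[0][1] = 0.8660

0.866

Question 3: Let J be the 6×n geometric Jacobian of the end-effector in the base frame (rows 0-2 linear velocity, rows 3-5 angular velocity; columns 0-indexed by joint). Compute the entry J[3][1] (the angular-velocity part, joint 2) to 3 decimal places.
0.866

axis z_1 = (0.8660,0.5000,0.0000); lever o_n−o_1 = (1.7678,-3.0619,3.5355)
cross product → J_v[:, 1] = (1.7678,-3.0619,-3.5355)
J_ω[:, 1] = z_1
entry J[3][1] = 0.8660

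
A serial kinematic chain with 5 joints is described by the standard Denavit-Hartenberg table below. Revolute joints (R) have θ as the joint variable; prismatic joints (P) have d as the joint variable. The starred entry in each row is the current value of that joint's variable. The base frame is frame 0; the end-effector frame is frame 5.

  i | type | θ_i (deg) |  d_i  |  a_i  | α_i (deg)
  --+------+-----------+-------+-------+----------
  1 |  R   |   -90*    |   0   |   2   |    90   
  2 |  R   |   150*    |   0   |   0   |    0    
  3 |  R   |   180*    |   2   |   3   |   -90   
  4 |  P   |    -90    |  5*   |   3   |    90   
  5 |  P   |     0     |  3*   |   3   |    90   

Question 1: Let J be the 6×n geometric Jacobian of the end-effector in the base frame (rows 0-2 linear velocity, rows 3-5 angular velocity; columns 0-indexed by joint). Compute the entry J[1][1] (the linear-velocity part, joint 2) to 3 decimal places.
4.330

axis z_1 = (-1.0000,-0.0000,0.0000); lever o_n−o_1 = (-8.0000,-2.5000,4.3301)
cross product → J_v[:, 1] = (-0.0000,4.3301,2.5000)
J_ω[:, 1] = z_1
entry J[1][1] = 4.3301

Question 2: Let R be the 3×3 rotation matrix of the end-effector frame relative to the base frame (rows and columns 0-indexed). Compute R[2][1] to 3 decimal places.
0.500

End-effector y-axis (col 1 of R) = (-0.0000,0.8660,0.5000)
R[2][1] = 0.5000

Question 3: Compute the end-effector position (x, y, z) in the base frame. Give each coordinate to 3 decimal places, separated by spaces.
after link 1: o_1 = (0.0000, -2.0000, 0.0000)
after link 2: o_2 = (0.0000, -2.0000, 0.0000)
after link 3: o_3 = (-2.0000, -4.5981, -1.5000)
after link 4: o_4 = (-5.0000, -7.0981, 2.8301)
after link 5: o_5 = (-8.0000, -4.5000, 4.3301)

-8.000 -4.500 4.330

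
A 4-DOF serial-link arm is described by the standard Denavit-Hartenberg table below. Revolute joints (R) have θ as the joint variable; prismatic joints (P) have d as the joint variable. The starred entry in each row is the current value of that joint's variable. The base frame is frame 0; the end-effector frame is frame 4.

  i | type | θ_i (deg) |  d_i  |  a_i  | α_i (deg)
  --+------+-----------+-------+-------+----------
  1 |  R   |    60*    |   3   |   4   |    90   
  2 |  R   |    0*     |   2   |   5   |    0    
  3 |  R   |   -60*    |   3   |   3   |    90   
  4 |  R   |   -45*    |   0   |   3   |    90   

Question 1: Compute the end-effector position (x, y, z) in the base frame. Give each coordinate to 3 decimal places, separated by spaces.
8.273 8.572 -1.435

after link 1: o_1 = (2.0000, 3.4641, 3.0000)
after link 2: o_2 = (6.2321, 6.7942, 3.0000)
after link 3: o_3 = (9.5801, 6.5933, 0.4019)
after link 4: o_4 = (8.2733, 8.5725, -1.4352)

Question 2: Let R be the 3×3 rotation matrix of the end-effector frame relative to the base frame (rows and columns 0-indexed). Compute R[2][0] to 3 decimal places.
End-effector x-axis (col 0 of R) = (-0.4356,0.6597,-0.6124)
R[2][0] = -0.6124

-0.612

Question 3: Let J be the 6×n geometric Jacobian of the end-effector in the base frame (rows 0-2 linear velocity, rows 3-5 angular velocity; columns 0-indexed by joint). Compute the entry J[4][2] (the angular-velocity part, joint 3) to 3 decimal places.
-0.500

axis z_2 = (0.8660,-0.5000,0.0000); lever o_n−o_2 = (2.0413,1.7783,-4.4352)
cross product → J_v[:, 2] = (2.2176,3.8410,2.5607)
J_ω[:, 2] = z_2
entry J[4][2] = -0.5000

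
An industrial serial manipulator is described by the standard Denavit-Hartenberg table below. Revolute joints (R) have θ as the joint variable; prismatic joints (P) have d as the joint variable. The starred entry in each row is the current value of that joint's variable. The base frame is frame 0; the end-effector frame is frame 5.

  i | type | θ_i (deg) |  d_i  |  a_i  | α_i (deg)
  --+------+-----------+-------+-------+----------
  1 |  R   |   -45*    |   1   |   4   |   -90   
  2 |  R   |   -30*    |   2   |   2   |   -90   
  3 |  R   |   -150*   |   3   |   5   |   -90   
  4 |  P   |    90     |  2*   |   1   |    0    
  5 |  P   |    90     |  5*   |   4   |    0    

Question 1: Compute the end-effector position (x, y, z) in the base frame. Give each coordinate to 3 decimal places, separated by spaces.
12.428 -0.319 1.585

after link 1: o_1 = (2.8284, -2.8284, 1.0000)
after link 2: o_2 = (5.4674, -2.6390, 2.0000)
after link 3: o_3 = (5.6442, 0.7198, -2.7631)
after link 4: o_4 = (7.1277, 1.6857, -1.3971)
after link 5: o_5 = (12.4276, -0.3189, 1.5849)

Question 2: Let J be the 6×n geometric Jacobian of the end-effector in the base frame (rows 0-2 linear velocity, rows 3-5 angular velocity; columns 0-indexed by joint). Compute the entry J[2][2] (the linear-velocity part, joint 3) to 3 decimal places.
axis z_2 = (0.3536,-0.3536,-0.8660); lever o_n−o_2 = (6.9602,2.3201,-0.4151)
cross product → J_v[:, 2] = (2.1560,-5.8810,3.2811)
J_ω[:, 2] = z_2
entry J[2][2] = 3.2811

3.281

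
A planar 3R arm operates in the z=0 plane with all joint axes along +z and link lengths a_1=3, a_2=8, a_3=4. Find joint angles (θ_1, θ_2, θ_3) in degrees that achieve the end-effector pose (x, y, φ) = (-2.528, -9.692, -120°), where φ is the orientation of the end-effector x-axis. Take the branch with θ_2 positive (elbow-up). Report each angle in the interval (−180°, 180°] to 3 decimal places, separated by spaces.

150.010 134.989 -44.998

wrist centre = target − a_3·(cos φ, sin φ) = (-0.5280, -6.2279)
cos θ_2 = (39.0655−3²−8²)/(2·3·8) = -0.7070; θ_2 = 134.9888° (elbow-up)
β = atan2(-6.2279,-0.5280) = -94.8459°; ψ = atan2(5.6580,-2.6557) = 115.1446°
θ_1 = β − ψ = -209.9905°
θ_3 = φ − θ_1 − θ_2 = -44.9983° (wrapped to (-180°,180°])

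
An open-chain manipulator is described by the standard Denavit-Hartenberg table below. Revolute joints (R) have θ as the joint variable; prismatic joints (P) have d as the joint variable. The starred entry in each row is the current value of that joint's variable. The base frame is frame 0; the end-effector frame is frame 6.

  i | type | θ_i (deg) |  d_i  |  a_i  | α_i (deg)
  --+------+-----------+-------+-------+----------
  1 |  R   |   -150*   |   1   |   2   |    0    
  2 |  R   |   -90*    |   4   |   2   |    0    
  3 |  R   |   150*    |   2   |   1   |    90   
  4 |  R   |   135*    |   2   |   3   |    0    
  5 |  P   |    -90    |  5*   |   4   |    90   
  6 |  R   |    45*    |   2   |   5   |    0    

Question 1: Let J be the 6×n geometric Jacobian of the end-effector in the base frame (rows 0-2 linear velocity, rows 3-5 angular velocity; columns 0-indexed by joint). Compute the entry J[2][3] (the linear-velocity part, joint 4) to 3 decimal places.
4.621

axis z_3 = (-1.0000,-0.0000,0.0000); lever o_n−o_3 = (-10.5355,-4.6213,6.0355)
cross product → J_v[:, 3] = (-0.0000,6.0355,4.6213)
J_ω[:, 3] = z_3
entry J[2][3] = 4.6213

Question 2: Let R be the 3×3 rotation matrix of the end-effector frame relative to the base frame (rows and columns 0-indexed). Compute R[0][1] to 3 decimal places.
End-effector y-axis (col 1 of R) = (-0.7071,0.5000,-0.5000)
R[0][1] = -0.7071

-0.707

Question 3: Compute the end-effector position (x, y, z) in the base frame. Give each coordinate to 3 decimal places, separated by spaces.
-13.268 -4.889 13.036

after link 1: o_1 = (-1.7321, -1.0000, 1.0000)
after link 2: o_2 = (-2.7321, 0.7321, 5.0000)
after link 3: o_3 = (-2.7321, -0.2679, 7.0000)
after link 4: o_4 = (-4.7321, 1.8534, 9.1213)
after link 5: o_5 = (-9.7321, -0.9751, 11.9497)
after link 6: o_6 = (-13.2676, -4.8893, 13.0355)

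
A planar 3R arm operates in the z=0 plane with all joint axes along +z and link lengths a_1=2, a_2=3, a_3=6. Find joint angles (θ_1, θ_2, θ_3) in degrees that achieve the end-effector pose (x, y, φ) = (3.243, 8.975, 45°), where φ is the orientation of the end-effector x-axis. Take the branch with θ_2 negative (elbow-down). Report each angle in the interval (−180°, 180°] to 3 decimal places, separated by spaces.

wrist centre = target − a_3·(cos φ, sin φ) = (-0.9996, 4.7324)
cos θ_2 = (23.3945−2²−3²)/(2·2·3) = 0.8662; θ_2 = -29.9790° (elbow-down)
β = atan2(4.7324,-0.9996) = 101.9275°; ψ = atan2(-1.4990,4.5986) = -18.0548°
θ_1 = β − ψ = 119.9823°
θ_3 = φ − θ_1 − θ_2 = -45.0033° (wrapped to (-180°,180°])

119.982 -29.979 -45.003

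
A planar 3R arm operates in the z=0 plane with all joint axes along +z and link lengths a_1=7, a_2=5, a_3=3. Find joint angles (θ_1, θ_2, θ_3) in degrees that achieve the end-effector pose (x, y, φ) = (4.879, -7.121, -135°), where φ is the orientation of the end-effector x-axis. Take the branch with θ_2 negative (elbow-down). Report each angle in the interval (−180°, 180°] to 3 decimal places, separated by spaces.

0.003 -89.999 -45.004

wrist centre = target − a_3·(cos φ, sin φ) = (7.0003, -4.9997)
cos θ_2 = (74.0013−7²−5²)/(2·7·5) = 0.0000; θ_2 = -89.9990° (elbow-down)
β = atan2(-4.9997,7.0003) = -35.5347°; ψ = atan2(-5.0000,7.0001) = -35.5373°
θ_1 = β − ψ = 0.0026°
θ_3 = φ − θ_1 − θ_2 = -45.0037° (wrapped to (-180°,180°])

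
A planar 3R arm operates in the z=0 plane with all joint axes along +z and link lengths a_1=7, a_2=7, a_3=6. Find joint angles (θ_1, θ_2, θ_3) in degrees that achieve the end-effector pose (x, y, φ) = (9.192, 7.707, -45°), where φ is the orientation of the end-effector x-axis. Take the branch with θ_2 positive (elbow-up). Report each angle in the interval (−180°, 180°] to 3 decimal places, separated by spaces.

44.999 45.005 -135.004

wrist centre = target − a_3·(cos φ, sin φ) = (4.9494, 11.9496)
cos θ_2 = (167.2901−7²−7²)/(2·7·7) = 0.7070; θ_2 = 45.0053° (elbow-up)
β = atan2(11.9496,4.9494) = 67.5014°; ψ = atan2(4.9502,11.9493) = 22.5026°
θ_1 = β − ψ = 44.9988°
θ_3 = φ − θ_1 − θ_2 = -135.0041° (wrapped to (-180°,180°])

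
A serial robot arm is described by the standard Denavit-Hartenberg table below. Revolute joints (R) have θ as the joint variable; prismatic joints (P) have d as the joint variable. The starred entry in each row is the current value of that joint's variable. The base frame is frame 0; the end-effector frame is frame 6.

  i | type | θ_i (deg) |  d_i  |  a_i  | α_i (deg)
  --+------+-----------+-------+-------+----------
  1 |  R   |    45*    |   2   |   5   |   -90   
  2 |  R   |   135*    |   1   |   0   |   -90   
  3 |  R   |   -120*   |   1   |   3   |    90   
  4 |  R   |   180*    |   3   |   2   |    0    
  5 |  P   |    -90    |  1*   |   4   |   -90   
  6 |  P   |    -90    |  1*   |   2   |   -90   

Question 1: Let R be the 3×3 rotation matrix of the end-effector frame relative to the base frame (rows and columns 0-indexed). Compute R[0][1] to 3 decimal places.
-0.362

End-effector y-axis (col 1 of R) = (-0.3624,0.8624,0.3536)
R[0][1] = -0.3624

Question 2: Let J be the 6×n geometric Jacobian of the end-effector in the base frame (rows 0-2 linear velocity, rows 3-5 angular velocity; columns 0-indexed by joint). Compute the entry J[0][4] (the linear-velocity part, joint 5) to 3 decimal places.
0.787

prismatic axis z_4 = (0.7866,0.0795,0.6124)
J_v[:, 4] = z_4; J_ω[:, 4] = (0,0,0)
entry J[0][4] = 0.7866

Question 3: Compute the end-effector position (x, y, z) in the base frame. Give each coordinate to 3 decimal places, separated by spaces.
5.048 2.219 9.210

after link 1: o_1 = (3.5355, 3.5355, 2.0000)
after link 2: o_2 = (2.8284, 4.2426, 2.0000)
after link 3: o_3 = (1.2413, 6.3298, 3.7678)
after link 4: o_4 = (4.3258, 4.8434, 4.8978)
after link 5: o_5 = (3.1123, 2.9229, 8.3386)
after link 6: o_6 = (5.0478, 2.2194, 9.2098)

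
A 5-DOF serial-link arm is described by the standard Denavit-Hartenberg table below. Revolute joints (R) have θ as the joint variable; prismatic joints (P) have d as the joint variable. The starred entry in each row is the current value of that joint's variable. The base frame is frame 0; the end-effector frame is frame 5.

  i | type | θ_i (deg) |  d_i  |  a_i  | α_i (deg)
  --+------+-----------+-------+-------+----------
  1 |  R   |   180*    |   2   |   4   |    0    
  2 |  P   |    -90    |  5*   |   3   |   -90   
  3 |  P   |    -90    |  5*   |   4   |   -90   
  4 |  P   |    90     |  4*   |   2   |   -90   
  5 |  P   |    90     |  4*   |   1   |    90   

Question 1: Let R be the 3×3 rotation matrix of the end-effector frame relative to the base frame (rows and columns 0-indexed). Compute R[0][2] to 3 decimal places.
End-effector z-axis (col 2 of R) = (1.0000,0.0000,-0.0000)
R[0][2] = 1.0000

1.000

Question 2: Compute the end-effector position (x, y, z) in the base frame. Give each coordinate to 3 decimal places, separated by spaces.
-7.000 6.000 7.000

after link 1: o_1 = (-4.0000, 0.0000, 2.0000)
after link 2: o_2 = (-4.0000, 3.0000, 7.0000)
after link 3: o_3 = (-9.0000, 3.0000, 11.0000)
after link 4: o_4 = (-7.0000, 7.0000, 11.0000)
after link 5: o_5 = (-7.0000, 6.0000, 7.0000)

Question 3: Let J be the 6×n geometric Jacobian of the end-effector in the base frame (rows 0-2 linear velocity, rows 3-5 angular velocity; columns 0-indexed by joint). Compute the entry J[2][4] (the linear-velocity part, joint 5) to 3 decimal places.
-1.000

prismatic axis z_4 = (-0.0000,0.0000,-1.0000)
J_v[:, 4] = z_4; J_ω[:, 4] = (0,0,0)
entry J[2][4] = -1.0000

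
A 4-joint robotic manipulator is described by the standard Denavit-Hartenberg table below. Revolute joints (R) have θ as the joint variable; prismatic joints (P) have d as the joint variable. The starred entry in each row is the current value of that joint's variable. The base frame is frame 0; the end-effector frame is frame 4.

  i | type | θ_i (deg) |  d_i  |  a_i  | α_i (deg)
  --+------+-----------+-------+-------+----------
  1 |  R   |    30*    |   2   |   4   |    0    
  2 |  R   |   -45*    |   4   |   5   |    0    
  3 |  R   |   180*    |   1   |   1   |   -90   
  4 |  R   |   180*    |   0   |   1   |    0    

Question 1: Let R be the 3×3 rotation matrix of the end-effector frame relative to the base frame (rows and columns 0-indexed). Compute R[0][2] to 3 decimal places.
-0.259

End-effector z-axis (col 2 of R) = (-0.2588,-0.9659,0.0000)
R[0][2] = -0.2588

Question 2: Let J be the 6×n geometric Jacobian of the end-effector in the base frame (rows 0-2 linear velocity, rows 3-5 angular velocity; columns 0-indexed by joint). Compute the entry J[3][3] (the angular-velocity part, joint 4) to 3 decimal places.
axis z_3 = (-0.2588,-0.9659,0.0000); lever o_n−o_3 = (0.9659,-0.2588,0.0000)
cross product → J_v[:, 3] = (0.0000,0.0000,1.0000)
J_ω[:, 3] = z_3
entry J[3][3] = -0.2588

-0.259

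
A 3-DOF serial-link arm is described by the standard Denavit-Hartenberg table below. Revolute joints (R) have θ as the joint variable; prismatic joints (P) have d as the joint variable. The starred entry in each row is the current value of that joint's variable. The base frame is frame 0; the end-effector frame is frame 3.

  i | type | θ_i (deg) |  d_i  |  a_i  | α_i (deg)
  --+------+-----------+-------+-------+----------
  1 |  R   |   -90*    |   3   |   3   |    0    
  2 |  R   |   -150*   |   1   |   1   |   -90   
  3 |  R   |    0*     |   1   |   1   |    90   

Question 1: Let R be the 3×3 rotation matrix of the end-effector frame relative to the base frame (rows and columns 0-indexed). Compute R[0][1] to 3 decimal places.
End-effector y-axis (col 1 of R) = (-0.8660,-0.5000,0.0000)
R[0][1] = -0.8660

-0.866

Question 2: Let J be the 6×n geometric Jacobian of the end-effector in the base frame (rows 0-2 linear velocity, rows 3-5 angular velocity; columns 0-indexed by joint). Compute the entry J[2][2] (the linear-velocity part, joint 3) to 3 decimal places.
axis z_2 = (-0.8660,-0.5000,0.0000); lever o_n−o_2 = (-1.3660,0.3660,0.0000)
cross product → J_v[:, 2] = (-0.0000,-0.0000,-1.0000)
J_ω[:, 2] = z_2
entry J[2][2] = -1.0000

-1.000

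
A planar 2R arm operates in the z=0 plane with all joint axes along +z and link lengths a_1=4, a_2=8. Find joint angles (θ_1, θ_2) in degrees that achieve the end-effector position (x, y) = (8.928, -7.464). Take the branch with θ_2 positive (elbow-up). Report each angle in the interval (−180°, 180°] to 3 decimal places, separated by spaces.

cos θ_2 = (135.4205−4²−8²)/(2·4·8) = 0.8659; θ_2 = 30.0092° (elbow-up)
β = atan2(-7.4640,8.9280) = -39.8963°; ψ = atan2(4.0011,10.9276) = 20.1101°
θ_1 = β − ψ = -60.0065°

-60.006 30.009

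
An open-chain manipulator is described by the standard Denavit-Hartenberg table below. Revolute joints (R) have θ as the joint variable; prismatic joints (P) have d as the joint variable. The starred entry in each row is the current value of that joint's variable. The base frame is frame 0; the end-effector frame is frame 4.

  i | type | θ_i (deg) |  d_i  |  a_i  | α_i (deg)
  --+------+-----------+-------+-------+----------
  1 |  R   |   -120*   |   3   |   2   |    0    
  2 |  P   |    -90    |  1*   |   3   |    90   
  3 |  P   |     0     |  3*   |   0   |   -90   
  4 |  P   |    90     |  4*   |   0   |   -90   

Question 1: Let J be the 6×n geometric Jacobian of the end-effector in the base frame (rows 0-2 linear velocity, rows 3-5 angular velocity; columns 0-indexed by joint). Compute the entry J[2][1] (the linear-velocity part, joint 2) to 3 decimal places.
prismatic axis z_1 = (0.0000,0.0000,1.0000)
J_v[:, 1] = z_1; J_ω[:, 1] = (0,0,0)
entry J[2][1] = 1.0000

1.000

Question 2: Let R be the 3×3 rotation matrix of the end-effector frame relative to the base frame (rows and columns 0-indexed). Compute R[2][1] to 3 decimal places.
-1.000

End-effector y-axis (col 1 of R) = (0.0000,-0.0000,-1.0000)
R[2][1] = -1.0000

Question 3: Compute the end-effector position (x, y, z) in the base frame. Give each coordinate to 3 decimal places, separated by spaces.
-2.098 2.366 8.000

after link 1: o_1 = (-1.0000, -1.7321, 3.0000)
after link 2: o_2 = (-3.5981, -0.2321, 4.0000)
after link 3: o_3 = (-2.0981, 2.3660, 4.0000)
after link 4: o_4 = (-2.0981, 2.3660, 8.0000)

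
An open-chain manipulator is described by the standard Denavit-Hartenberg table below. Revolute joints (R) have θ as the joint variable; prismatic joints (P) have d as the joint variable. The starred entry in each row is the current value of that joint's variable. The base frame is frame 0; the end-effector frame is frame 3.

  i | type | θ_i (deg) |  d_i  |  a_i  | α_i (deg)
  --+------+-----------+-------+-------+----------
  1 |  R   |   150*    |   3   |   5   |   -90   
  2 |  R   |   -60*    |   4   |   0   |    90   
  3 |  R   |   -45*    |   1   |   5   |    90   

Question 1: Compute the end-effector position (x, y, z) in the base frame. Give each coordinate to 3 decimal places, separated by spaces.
after link 1: o_1 = (-4.3301, 2.5000, 3.0000)
after link 2: o_2 = (-6.3301, -0.9641, 3.0000)
after link 3: o_3 = (-5.3433, 2.5486, 6.5619)

-5.343 2.549 6.562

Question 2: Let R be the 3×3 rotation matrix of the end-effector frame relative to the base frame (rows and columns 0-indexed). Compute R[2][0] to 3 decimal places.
0.612

End-effector x-axis (col 0 of R) = (0.0474,0.7891,0.6124)
R[2][0] = 0.6124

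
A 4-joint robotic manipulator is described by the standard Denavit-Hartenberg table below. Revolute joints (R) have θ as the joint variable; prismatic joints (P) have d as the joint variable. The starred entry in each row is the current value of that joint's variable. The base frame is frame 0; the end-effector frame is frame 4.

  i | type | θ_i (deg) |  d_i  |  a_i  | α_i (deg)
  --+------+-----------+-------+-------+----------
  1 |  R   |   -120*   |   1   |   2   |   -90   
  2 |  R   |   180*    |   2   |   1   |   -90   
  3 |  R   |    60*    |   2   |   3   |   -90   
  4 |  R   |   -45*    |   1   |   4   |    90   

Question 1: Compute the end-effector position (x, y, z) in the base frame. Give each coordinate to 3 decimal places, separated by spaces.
after link 1: o_1 = (-1.0000, -1.7321, 1.0000)
after link 2: o_2 = (1.2321, -1.8660, 1.0000)
after link 3: o_3 = (-0.2679, 0.7321, 3.0000)
after link 4: o_4 = (-2.5482, 2.6815, 5.8284)

-2.548 2.682 5.828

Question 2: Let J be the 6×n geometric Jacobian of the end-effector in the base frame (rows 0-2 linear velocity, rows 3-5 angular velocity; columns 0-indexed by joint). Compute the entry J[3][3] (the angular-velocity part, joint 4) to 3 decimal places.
-0.866

axis z_3 = (-0.8660,-0.5000,0.0000); lever o_n−o_3 = (-2.2802,1.9495,2.8284)
cross product → J_v[:, 3] = (-1.4142,2.4495,-2.8284)
J_ω[:, 3] = z_3
entry J[3][3] = -0.8660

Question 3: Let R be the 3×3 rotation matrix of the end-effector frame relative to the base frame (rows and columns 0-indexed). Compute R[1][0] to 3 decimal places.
0.612

End-effector x-axis (col 0 of R) = (-0.3536,0.6124,0.7071)
R[1][0] = 0.6124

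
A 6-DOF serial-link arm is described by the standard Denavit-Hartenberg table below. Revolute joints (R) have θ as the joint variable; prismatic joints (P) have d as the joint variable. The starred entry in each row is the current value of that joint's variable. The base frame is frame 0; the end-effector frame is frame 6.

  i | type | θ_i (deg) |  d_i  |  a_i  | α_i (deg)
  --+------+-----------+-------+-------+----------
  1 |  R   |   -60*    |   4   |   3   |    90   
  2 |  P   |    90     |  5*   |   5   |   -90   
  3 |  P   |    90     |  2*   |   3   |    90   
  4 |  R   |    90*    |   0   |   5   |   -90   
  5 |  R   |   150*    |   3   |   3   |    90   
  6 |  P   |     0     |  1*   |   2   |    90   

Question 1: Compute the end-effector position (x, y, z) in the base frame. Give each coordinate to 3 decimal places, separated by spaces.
after link 1: o_1 = (1.5000, -2.5981, 4.0000)
after link 2: o_2 = (-2.8301, -5.0981, 9.0000)
after link 3: o_3 = (-1.2321, -1.8660, 9.0000)
after link 4: o_4 = (-3.7321, 2.4641, 9.0000)
after link 5: o_5 = (-5.0311, -1.2859, 7.5000)
after link 6: o_6 = (-4.4151, -2.3529, 5.6340)

-4.415 -2.353 5.634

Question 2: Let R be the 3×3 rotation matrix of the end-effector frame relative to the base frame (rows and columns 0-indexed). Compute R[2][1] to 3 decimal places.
End-effector y-axis (col 1 of R) = (-0.2500,0.4330,-0.8660)
R[2][1] = -0.8660

-0.866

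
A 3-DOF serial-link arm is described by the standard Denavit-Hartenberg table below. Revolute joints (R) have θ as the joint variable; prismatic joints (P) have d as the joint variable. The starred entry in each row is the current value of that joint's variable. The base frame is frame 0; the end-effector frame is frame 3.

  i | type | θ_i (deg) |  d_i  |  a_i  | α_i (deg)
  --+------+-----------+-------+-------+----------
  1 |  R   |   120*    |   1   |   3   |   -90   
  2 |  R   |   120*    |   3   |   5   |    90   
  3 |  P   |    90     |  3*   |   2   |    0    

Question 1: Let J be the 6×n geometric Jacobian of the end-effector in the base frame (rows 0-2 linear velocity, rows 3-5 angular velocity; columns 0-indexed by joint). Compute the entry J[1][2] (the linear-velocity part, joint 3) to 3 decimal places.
0.750

prismatic axis z_2 = (-0.4330,0.7500,-0.5000)
J_v[:, 2] = z_2; J_ω[:, 2] = (0,0,0)
entry J[1][2] = 0.7500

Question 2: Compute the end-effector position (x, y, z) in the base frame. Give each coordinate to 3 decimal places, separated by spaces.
-5.879 0.183 -4.830

after link 1: o_1 = (-1.5000, 2.5981, 1.0000)
after link 2: o_2 = (-2.8481, -1.0670, -3.3301)
after link 3: o_3 = (-5.8792, 0.1830, -4.8301)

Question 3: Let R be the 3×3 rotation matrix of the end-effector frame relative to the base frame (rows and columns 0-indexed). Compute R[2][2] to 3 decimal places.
-0.500

End-effector z-axis (col 2 of R) = (-0.4330,0.7500,-0.5000)
R[2][2] = -0.5000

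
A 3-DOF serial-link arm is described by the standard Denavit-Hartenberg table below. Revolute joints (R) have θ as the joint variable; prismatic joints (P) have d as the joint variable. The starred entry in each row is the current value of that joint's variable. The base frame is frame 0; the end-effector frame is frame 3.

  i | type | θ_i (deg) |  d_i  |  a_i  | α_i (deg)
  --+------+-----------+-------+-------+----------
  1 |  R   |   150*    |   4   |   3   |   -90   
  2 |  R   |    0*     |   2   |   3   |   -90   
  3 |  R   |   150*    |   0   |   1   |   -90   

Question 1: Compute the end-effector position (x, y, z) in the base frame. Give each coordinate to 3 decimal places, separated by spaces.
-5.196 1.268 4.000

after link 1: o_1 = (-2.5981, 1.5000, 4.0000)
after link 2: o_2 = (-6.1962, 1.2679, 4.0000)
after link 3: o_3 = (-5.1962, 1.2679, 4.0000)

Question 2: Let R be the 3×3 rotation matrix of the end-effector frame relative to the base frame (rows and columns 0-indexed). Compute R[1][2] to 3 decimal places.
End-effector z-axis (col 2 of R) = (-0.0000,-1.0000,0.0000)
R[1][2] = -1.0000

-1.000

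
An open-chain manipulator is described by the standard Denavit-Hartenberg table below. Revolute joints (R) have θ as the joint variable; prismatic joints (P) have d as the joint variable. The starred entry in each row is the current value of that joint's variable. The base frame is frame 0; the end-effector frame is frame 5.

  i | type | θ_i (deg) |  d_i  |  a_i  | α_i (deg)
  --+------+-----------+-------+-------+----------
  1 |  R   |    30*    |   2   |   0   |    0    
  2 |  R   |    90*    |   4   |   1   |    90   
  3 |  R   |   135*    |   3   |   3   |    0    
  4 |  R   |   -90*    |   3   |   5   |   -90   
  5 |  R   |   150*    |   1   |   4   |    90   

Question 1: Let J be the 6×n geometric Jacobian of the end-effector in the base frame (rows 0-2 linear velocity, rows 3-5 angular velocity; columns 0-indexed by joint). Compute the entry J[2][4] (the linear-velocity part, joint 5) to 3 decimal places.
axis z_4 = (0.3536,-0.6124,0.7071); lever o_n−o_4 = (-0.1538,-3.7337,-1.7424)
cross product → J_v[:, 4] = (3.7071,0.5073,-1.4142)
J_ω[:, 4] = z_4
entry J[2][4] = -1.4142

-1.414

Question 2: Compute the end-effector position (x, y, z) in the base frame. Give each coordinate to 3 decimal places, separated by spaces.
after link 1: o_1 = (0.0000, 0.0000, 2.0000)
after link 2: o_2 = (-0.5000, 0.8660, 6.0000)
after link 3: o_3 = (3.1587, 0.5289, 8.1213)
after link 4: o_4 = (3.9890, 5.0908, 11.6569)
after link 5: o_5 = (3.8353, 1.3571, 9.9145)

3.835 1.357 9.914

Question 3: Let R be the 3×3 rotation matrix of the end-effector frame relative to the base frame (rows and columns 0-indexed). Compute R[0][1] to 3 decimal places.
End-effector y-axis (col 1 of R) = (0.3536,-0.6124,0.7071)
R[0][1] = 0.3536

0.354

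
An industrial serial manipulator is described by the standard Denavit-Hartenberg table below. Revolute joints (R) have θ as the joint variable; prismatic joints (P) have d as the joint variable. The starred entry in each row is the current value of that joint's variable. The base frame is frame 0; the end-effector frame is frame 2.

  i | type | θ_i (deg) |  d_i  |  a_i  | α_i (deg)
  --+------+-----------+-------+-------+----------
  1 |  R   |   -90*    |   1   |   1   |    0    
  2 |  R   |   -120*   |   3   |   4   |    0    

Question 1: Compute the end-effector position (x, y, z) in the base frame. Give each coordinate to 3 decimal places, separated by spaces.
-3.464 1.000 4.000

after link 1: o_1 = (0.0000, -1.0000, 1.0000)
after link 2: o_2 = (-3.4641, 1.0000, 4.0000)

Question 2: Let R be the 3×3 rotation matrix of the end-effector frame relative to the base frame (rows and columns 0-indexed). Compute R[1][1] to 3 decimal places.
-0.866

End-effector y-axis (col 1 of R) = (-0.5000,-0.8660,0.0000)
R[1][1] = -0.8660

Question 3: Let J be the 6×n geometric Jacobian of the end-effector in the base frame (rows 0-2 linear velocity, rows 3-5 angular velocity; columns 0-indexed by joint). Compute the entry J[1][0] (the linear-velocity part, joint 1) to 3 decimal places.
-3.464

axis z_0 = ẑ; lever o_n−o_0 = (-3.4641,1.0000,4.0000)
cross product → J_v[:, 0] = (-1.0000,-3.4641,0.0000)
J_ω[:, 0] = z_0
entry J[1][0] = -3.4641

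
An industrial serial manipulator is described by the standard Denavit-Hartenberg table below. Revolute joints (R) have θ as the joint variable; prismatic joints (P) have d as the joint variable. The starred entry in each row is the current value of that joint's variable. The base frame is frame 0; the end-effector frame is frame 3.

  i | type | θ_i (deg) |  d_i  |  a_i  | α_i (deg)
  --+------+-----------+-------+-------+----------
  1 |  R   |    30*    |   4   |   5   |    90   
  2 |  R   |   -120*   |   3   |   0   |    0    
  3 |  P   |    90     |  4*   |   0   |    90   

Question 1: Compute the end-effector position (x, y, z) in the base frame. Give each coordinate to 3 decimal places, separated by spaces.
7.830 -3.562 4.000

after link 1: o_1 = (4.3301, 2.5000, 4.0000)
after link 2: o_2 = (5.8301, -0.0981, 4.0000)
after link 3: o_3 = (7.8301, -3.5622, 4.0000)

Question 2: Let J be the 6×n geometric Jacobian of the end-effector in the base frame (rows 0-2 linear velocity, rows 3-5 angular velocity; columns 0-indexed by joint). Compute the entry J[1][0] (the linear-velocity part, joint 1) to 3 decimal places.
axis z_0 = ẑ; lever o_n−o_0 = (7.8301,-3.5622,4.0000)
cross product → J_v[:, 0] = (3.5622,7.8301,-0.0000)
J_ω[:, 0] = z_0
entry J[1][0] = 7.8301

7.830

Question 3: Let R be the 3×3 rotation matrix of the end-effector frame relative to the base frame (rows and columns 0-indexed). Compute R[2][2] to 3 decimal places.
-0.866

End-effector z-axis (col 2 of R) = (-0.4330,-0.2500,-0.8660)
R[2][2] = -0.8660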